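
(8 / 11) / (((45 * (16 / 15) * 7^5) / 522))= 87 / 184877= 0.00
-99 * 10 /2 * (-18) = 8910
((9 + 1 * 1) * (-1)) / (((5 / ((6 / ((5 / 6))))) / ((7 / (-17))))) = 504 / 85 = 5.93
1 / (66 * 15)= 1 / 990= 0.00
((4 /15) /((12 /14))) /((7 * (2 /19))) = 19 /45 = 0.42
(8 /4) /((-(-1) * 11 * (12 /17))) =17 /66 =0.26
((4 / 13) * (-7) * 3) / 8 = -21 / 26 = -0.81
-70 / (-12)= 35 / 6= 5.83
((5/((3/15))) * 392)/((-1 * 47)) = -208.51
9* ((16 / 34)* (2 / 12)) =12 / 17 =0.71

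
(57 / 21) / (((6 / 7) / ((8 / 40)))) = 19 / 30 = 0.63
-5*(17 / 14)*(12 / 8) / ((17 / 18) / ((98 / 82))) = -945 / 82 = -11.52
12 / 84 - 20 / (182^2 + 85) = 33069 / 232463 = 0.14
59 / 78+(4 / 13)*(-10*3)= -661 / 78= -8.47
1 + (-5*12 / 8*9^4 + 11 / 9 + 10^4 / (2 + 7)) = -48094.17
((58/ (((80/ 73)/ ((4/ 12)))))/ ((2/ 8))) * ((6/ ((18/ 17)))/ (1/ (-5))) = -35989/ 18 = -1999.39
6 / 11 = 0.55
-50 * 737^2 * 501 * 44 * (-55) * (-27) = -889041094623000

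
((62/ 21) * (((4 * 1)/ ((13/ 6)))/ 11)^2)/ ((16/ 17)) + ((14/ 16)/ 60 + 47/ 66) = 18667307/ 22902880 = 0.82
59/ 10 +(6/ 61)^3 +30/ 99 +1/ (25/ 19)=2608141109/ 374518650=6.96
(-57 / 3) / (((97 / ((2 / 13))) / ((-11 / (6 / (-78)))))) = -418 / 97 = -4.31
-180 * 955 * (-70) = 12033000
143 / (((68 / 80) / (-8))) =-22880 / 17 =-1345.88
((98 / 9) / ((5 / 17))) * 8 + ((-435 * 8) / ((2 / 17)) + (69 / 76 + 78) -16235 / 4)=-28440433 / 855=-33263.66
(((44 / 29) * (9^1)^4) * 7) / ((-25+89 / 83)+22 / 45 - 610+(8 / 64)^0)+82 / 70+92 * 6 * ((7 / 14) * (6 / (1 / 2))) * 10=79146867766951 / 2397591385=33010.99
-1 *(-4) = 4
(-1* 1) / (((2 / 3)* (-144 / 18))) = 3 / 16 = 0.19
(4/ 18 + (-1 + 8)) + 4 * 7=317/ 9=35.22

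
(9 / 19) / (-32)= -9 / 608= -0.01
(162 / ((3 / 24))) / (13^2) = 1296 / 169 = 7.67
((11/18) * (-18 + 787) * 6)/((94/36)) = 50754/47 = 1079.87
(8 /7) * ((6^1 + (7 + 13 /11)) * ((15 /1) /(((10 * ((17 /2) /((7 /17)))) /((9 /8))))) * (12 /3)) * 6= 101088 /3179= 31.80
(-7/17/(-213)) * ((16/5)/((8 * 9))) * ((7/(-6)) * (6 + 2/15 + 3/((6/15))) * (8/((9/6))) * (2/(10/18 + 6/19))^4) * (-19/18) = 3175904003776/14872786800175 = 0.21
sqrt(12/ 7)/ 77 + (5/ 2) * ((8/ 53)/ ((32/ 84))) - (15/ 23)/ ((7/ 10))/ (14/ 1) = 2 * sqrt(21)/ 539 + 110385/ 119462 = 0.94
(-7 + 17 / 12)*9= -50.25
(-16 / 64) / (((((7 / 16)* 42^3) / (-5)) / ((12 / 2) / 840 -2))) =-31 / 403368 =-0.00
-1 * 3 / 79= -3 / 79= -0.04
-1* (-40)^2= -1600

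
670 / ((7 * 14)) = 6.84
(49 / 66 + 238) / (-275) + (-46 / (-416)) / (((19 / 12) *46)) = -15540691 / 17932200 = -0.87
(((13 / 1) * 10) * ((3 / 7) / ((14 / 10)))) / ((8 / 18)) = 8775 / 98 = 89.54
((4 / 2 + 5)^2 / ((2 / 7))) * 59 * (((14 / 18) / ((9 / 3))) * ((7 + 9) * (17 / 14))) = 1376116 / 27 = 50967.26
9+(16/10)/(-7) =307/35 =8.77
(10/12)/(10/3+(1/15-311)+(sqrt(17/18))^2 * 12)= -25/8888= -0.00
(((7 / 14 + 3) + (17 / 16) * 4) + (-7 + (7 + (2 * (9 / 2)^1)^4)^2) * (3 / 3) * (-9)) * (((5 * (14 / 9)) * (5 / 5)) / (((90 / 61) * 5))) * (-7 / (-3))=-4641887651009 / 4860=-955120915.85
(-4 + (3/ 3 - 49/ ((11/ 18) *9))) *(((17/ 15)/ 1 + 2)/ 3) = -6157/ 495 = -12.44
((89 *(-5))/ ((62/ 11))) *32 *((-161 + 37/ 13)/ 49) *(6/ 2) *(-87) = -42027765120/ 19747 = -2128311.40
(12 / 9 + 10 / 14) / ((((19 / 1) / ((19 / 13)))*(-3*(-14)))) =43 / 11466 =0.00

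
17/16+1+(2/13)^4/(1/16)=946609/456976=2.07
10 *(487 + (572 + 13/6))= 31835/3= 10611.67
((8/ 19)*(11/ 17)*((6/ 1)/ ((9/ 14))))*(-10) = -24640/ 969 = -25.43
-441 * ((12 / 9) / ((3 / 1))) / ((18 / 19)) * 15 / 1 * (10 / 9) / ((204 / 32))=-744800 / 1377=-540.89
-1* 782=-782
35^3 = 42875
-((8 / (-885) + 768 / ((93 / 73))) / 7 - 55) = -5976157 / 192045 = -31.12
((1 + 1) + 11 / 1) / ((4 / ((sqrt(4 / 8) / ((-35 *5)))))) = -13 *sqrt(2) / 1400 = -0.01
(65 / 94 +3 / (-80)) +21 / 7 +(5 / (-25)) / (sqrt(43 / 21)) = 13739 / 3760-sqrt(903) / 215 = 3.51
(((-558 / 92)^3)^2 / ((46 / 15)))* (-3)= -48700.44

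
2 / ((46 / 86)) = 86 / 23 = 3.74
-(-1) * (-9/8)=-9/8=-1.12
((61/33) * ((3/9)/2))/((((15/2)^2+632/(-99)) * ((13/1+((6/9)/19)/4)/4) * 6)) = 0.00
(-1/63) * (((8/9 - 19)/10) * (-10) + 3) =-0.34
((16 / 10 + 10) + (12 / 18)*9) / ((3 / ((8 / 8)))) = 88 / 15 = 5.87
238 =238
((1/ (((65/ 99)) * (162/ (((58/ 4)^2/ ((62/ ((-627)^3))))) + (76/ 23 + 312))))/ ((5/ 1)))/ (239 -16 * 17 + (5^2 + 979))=17482272473853/ 17570949888984142300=0.00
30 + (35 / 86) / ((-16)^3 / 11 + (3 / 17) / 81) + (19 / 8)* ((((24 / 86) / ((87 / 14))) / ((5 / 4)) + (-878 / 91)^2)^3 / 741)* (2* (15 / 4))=3737935455195824629664967126779727 / 192235292793297613216529768050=19444.58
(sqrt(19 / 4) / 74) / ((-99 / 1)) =-sqrt(19) / 14652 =-0.00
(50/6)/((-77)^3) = -25/1369599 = -0.00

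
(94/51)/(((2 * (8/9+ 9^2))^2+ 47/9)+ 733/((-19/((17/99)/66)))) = 11669724/169861820923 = 0.00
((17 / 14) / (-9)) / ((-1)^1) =0.13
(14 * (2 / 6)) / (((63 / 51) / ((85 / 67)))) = 2890 / 603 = 4.79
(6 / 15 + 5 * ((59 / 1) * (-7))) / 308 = -10323 / 1540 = -6.70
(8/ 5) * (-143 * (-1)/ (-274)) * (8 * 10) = -9152/ 137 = -66.80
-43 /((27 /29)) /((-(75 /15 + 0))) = 1247 /135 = 9.24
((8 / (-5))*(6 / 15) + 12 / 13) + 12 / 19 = 5648 / 6175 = 0.91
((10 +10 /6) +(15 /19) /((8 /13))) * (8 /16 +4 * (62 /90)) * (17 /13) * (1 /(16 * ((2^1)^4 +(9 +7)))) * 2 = 5882561 /27316224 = 0.22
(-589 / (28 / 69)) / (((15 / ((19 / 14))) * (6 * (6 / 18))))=-257393 / 3920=-65.66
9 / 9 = 1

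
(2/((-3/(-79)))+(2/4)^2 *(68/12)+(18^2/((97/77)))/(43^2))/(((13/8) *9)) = 3.71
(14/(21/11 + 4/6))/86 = 0.06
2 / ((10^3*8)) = 1 / 4000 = 0.00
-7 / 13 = -0.54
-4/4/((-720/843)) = 281/240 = 1.17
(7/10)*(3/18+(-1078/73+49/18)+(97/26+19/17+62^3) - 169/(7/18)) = 483565480157/2903940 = 166520.48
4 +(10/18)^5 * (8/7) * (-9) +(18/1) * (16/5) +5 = 15168691/229635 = 66.06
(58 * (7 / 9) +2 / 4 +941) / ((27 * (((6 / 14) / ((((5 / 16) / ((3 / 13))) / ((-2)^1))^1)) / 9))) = -8080345 / 15552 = -519.57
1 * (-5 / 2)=-5 / 2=-2.50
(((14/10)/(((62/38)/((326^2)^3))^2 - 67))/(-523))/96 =16254305737060055500779759774848/39056031588502039186479329984258267085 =0.00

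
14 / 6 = 7 / 3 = 2.33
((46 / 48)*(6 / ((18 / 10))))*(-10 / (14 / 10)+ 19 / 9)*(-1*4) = 36455 / 567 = 64.29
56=56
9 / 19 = 0.47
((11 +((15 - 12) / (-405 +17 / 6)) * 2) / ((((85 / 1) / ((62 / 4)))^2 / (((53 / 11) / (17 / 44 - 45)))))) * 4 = -0.16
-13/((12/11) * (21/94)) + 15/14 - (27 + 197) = -17405/63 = -276.27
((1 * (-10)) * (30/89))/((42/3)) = -0.24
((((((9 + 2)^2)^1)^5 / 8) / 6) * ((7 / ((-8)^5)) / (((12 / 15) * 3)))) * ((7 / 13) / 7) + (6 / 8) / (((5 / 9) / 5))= -3693.06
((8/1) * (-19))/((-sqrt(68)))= 76 * sqrt(17)/17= 18.43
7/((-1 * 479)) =-7/479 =-0.01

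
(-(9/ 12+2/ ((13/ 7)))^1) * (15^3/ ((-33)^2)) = -35625/ 6292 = -5.66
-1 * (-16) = 16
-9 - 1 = -10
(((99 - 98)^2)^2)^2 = 1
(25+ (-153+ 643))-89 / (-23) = 11934 / 23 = 518.87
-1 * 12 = -12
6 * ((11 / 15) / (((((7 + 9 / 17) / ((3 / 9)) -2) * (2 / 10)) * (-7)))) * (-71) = 13277 / 1225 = 10.84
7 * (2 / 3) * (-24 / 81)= -112 / 81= -1.38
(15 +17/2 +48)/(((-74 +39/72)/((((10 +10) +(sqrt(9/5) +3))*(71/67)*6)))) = -16813368/118121 -2193048*sqrt(5)/590605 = -150.64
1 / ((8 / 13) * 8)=13 / 64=0.20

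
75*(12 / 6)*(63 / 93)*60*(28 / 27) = 196000 / 31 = 6322.58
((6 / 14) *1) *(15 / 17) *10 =450 / 119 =3.78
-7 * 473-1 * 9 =-3320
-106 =-106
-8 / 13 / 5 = -8 / 65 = -0.12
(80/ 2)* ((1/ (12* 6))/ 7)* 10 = 50/ 63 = 0.79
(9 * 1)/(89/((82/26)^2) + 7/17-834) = -257193/23565754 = -0.01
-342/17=-20.12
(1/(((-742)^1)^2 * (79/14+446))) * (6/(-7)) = -3/870304043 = -0.00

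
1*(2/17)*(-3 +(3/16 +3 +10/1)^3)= 9381643/34816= 269.46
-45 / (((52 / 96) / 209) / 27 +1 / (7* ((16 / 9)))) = -85322160 / 152543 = -559.33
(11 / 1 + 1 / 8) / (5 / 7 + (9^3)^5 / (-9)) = -0.00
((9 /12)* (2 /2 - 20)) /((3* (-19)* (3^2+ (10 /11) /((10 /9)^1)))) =0.03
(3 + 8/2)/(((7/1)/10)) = 10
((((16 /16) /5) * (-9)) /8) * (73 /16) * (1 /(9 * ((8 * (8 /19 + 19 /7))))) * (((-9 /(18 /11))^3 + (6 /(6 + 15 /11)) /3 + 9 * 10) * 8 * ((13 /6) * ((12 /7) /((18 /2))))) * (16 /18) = 177839753 /175099968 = 1.02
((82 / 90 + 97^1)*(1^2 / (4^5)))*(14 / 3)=0.45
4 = 4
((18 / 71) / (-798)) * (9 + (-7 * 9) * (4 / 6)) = 99 / 9443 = 0.01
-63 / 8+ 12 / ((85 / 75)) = 2.71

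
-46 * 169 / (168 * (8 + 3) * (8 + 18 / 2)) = -3887 / 15708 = -0.25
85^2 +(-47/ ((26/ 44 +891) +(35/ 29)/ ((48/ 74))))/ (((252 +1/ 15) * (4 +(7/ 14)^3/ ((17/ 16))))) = 1308023338204159/ 181041293755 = 7225.00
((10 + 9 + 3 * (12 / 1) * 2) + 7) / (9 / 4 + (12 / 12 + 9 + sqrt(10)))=19208 / 2241-1568 * sqrt(10) / 2241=6.36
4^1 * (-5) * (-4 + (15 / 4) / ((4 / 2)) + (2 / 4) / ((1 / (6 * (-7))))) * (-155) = -143375 / 2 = -71687.50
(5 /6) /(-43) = -5 /258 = -0.02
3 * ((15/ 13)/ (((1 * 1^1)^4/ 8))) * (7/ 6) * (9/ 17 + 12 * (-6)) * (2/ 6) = -769.68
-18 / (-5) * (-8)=-144 / 5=-28.80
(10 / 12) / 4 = 5 / 24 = 0.21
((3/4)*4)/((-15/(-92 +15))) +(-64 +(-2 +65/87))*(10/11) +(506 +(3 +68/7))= 15903208/33495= 474.79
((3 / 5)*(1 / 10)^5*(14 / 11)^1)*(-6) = -63 / 1375000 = -0.00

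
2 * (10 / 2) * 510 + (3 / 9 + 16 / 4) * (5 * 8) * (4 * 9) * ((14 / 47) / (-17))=3987540 / 799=4990.66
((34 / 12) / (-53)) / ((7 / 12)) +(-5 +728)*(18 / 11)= 4827820 / 4081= 1183.00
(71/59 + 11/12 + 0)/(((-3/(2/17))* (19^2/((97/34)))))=-7663/11662884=-0.00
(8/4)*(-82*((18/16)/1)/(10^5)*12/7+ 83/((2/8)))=232398893/350000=664.00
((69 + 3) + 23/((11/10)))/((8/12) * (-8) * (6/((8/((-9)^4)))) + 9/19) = -19418/5484897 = -0.00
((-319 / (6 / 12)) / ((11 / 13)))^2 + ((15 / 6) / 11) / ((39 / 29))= 487786873 / 858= 568516.17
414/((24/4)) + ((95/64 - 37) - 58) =-1569/64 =-24.52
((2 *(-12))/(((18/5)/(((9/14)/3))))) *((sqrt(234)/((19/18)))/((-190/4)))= 216 *sqrt(26)/2527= 0.44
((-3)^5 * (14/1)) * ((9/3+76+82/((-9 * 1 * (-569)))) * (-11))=1682497278/569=2956937.22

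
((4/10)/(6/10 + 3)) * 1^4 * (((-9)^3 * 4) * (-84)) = 27216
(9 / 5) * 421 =757.80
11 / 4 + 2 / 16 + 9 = 95 / 8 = 11.88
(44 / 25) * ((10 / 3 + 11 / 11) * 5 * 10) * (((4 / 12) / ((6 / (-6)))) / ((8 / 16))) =-254.22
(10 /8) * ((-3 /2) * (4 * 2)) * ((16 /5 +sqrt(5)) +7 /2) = -201 /2 - 15 * sqrt(5) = -134.04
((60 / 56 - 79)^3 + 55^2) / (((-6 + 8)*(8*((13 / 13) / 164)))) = -52902134811 / 10976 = -4819800.91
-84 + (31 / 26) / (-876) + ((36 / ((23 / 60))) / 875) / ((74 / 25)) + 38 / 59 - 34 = -939145637977 / 8004921288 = -117.32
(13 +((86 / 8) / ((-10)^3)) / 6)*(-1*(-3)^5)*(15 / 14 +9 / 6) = 227416653 / 28000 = 8122.02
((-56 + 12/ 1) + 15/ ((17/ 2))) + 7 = -599/ 17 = -35.24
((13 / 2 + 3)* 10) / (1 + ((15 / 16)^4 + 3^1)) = 6225920 / 312769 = 19.91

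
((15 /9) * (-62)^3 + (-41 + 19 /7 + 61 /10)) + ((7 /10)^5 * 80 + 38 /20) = -10427292053 /26250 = -397230.17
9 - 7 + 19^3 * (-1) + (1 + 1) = -6855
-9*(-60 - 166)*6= 12204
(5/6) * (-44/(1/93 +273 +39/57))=-64790/483619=-0.13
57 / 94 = 0.61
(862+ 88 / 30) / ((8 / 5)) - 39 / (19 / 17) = 115297 / 228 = 505.69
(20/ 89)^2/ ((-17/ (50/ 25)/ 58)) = -46400/ 134657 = -0.34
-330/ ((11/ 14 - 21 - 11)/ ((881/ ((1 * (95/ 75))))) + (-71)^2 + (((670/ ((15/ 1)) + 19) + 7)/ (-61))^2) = -681537987900/ 10413688091921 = -0.07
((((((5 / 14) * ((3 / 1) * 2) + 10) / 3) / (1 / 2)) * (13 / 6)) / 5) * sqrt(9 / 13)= 17 * sqrt(13) / 21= 2.92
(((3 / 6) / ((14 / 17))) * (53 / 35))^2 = 811801 / 960400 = 0.85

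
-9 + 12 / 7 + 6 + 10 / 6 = 8 / 21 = 0.38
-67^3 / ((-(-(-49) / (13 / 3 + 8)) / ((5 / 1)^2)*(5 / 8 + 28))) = 66115.50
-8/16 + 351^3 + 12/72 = 129730652/3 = 43243550.67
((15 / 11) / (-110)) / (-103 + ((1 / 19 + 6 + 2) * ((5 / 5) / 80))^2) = 3465600 / 28791682711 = 0.00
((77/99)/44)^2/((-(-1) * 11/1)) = 49/1724976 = 0.00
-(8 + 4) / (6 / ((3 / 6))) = -1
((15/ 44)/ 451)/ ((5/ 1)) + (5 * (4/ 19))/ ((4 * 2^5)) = 25261/ 3016288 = 0.01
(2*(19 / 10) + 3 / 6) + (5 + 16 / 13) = 1369 / 130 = 10.53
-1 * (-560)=560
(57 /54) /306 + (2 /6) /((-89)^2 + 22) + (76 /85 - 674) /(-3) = 49081450381 /218750220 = 224.37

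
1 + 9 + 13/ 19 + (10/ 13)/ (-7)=18283/ 1729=10.57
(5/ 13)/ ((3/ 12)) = 1.54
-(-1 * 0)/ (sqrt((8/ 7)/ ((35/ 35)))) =0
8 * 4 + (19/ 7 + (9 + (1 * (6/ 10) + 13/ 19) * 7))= 35048/ 665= 52.70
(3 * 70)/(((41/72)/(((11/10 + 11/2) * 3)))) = 7301.85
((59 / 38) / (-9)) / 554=-59 / 189468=-0.00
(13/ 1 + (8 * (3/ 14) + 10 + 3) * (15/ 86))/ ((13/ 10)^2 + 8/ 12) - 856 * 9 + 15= -1634867373/ 212807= -7682.39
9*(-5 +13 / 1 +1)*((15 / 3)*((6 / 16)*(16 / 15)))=162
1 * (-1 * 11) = -11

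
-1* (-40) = 40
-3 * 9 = -27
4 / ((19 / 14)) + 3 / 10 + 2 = 997 / 190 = 5.25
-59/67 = -0.88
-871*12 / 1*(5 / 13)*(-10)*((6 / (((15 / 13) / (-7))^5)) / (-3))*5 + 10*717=6689639114722 / 2025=3303525488.75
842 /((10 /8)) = 3368 /5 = 673.60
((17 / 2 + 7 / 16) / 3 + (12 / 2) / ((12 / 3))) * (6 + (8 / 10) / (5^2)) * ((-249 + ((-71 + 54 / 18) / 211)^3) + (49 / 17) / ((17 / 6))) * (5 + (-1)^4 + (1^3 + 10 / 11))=-12661728638355407 / 238906453192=-52998.69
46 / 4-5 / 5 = 21 / 2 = 10.50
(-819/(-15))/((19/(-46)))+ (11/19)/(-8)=-132.26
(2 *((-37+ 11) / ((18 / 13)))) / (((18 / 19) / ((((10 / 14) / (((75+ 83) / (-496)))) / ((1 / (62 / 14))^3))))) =118617037240 / 15363999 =7720.45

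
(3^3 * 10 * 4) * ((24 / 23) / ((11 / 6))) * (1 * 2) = 1229.41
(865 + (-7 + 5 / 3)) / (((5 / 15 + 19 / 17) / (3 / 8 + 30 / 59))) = 18282531 / 34928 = 523.43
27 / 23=1.17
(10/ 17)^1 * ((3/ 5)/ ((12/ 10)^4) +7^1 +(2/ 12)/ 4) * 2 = 15835/ 1836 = 8.62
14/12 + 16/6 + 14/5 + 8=439/30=14.63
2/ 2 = 1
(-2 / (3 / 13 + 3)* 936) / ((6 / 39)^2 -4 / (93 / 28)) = 15937038 / 32473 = 490.78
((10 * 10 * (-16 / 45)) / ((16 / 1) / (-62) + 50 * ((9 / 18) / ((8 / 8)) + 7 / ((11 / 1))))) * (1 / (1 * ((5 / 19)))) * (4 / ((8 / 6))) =-414656 / 57861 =-7.17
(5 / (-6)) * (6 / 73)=-5 / 73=-0.07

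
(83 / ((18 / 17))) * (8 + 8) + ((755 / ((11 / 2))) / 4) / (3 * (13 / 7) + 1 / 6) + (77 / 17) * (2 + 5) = 524002112 / 405603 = 1291.91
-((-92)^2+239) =-8703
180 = 180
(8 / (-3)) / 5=-8 / 15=-0.53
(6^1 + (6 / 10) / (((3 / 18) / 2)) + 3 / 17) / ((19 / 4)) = 4548 / 1615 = 2.82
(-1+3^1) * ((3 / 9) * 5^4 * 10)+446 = 13838 / 3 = 4612.67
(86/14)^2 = 1849/49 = 37.73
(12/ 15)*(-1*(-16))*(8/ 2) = 256/ 5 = 51.20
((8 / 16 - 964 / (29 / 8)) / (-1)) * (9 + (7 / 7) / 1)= 76975 / 29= 2654.31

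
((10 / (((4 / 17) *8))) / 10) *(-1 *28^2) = -833 / 2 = -416.50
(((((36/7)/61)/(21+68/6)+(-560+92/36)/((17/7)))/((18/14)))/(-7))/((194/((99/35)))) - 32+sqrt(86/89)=-1360926258253/43028956530+sqrt(7654)/89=-30.65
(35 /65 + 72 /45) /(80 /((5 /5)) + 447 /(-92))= 12788 /449345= 0.03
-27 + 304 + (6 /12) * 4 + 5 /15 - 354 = -224 /3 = -74.67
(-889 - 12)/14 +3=-859/14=-61.36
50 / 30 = 5 / 3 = 1.67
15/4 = 3.75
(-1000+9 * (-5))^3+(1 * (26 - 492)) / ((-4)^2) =-9129329233 / 8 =-1141166154.12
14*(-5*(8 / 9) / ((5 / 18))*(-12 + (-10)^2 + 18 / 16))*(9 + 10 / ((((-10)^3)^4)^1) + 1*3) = -5989200000004991 / 25000000000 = -239568.00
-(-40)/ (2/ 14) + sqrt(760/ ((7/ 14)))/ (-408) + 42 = 321.90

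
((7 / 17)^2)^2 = 2401 / 83521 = 0.03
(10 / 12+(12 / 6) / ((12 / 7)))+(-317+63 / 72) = -2513 / 8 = -314.12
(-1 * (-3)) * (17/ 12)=17/ 4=4.25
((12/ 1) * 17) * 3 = 612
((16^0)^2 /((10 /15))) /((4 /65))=195 /8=24.38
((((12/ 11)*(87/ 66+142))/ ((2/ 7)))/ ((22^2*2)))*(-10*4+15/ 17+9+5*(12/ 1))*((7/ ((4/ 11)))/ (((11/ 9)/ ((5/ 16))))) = 83.14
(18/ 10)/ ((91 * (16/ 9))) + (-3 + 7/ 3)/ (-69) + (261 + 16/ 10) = 395759023/ 1506960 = 262.62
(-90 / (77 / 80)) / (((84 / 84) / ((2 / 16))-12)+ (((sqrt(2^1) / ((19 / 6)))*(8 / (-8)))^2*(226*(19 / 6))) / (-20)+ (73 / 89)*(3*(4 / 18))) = 22828500 / 2585429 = 8.83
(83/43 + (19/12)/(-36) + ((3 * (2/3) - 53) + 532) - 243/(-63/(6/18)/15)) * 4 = 65298425/32508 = 2008.69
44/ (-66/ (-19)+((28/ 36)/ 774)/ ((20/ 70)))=11647152/ 920443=12.65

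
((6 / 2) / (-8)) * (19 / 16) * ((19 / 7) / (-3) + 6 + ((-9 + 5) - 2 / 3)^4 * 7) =-35820187 / 24192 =-1480.66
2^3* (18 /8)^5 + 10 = 60329 /128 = 471.32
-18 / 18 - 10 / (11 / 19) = -201 / 11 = -18.27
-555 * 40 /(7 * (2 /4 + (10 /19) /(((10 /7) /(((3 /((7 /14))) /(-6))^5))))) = -168720 /7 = -24102.86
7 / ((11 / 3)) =21 / 11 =1.91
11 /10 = 1.10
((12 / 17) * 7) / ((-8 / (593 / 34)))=-12453 / 1156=-10.77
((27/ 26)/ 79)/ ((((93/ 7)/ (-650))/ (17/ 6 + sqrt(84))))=-3150 * sqrt(21)/ 2449 - 8925/ 4898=-7.72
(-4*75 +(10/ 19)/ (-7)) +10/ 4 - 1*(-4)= -78091/ 266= -293.58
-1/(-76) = 1/76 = 0.01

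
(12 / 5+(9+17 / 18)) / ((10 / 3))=1111 / 300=3.70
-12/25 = -0.48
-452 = -452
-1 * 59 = -59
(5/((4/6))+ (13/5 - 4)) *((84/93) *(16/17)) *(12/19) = 163968/50065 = 3.28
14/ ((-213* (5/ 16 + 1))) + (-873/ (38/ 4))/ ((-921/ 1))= 185242/ 3727287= 0.05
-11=-11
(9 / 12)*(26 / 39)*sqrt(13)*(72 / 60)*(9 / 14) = 27*sqrt(13) / 70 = 1.39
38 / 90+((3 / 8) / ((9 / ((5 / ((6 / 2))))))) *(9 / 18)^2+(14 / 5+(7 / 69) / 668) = 1194607 / 368736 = 3.24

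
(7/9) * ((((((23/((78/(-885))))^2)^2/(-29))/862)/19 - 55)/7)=-710423851723595/651138704736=-1091.05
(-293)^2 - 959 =84890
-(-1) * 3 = 3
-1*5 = -5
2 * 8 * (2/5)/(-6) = -16/15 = -1.07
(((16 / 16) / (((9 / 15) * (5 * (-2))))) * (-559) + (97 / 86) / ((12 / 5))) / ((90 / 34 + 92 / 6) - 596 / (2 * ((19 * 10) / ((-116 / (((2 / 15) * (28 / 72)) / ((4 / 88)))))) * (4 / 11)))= 218487213 / 1065357508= 0.21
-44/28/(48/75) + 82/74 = -5583/4144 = -1.35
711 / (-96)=-237 / 32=-7.41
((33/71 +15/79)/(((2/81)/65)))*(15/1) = 144998100/5609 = 25850.97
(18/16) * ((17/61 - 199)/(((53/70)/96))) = -91642320/3233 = -28345.91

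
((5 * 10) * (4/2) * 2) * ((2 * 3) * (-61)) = -73200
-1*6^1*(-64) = 384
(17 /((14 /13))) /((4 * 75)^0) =221 /14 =15.79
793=793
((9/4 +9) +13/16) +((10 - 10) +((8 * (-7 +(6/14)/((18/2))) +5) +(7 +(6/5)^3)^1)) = -1252799/42000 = -29.83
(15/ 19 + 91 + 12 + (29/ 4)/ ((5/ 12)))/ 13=11513/ 1235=9.32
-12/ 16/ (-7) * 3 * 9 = 81/ 28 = 2.89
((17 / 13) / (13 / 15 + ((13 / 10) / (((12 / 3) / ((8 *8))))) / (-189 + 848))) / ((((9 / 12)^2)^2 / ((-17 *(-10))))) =2437772800 / 3116529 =782.21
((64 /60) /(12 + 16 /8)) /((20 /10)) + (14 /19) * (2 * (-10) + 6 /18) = -28834 /1995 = -14.45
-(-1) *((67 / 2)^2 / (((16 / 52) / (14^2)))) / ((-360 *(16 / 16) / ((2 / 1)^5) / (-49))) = 140115157 / 45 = 3113670.16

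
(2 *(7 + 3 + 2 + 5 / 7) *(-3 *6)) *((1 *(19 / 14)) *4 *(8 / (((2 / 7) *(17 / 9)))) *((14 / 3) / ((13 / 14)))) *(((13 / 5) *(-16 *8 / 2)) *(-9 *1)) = -23563395072 / 85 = -277216412.61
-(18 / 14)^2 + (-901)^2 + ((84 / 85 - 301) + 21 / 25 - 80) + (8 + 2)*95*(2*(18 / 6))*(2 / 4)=16957176398 / 20825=814270.18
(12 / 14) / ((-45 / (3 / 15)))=-2 / 525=-0.00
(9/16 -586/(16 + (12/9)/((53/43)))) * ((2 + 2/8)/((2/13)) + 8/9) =-136491815/260736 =-523.49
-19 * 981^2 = -18284859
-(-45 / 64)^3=91125 / 262144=0.35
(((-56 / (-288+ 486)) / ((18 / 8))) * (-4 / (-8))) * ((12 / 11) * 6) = -448 / 1089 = -0.41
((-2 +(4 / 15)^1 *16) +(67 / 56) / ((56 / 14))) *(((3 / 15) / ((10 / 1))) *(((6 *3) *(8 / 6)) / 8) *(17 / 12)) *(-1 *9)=-439671 / 224000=-1.96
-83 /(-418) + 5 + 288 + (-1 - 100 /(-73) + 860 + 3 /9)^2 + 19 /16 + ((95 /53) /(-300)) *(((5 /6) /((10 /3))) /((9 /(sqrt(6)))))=118859494095731 /160381584 - 19 *sqrt(6) /114480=741104.38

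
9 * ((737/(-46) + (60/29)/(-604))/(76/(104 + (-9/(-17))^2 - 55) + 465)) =-206880125157/669213502198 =-0.31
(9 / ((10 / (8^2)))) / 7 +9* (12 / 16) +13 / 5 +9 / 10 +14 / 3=9721 / 420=23.15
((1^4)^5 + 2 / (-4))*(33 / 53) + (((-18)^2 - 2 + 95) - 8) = 409.31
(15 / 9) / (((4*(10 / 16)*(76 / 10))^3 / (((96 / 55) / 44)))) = 8 / 829939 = 0.00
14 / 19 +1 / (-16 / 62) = -477 / 152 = -3.14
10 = 10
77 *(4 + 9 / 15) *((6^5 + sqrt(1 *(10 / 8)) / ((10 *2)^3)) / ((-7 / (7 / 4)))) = -688564.81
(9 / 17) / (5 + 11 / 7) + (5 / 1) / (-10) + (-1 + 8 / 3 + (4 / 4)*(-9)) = -9094 / 1173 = -7.75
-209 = -209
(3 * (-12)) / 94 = -18 / 47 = -0.38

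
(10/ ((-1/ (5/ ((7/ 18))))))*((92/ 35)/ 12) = -1380/ 49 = -28.16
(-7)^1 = -7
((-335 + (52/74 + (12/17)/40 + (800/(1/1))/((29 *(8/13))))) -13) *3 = -165510843/182410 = -907.36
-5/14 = -0.36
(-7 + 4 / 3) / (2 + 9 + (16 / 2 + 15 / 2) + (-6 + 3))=-34 / 141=-0.24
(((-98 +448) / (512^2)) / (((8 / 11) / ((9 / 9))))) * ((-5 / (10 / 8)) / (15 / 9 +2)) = -525 / 262144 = -0.00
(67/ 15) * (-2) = -8.93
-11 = -11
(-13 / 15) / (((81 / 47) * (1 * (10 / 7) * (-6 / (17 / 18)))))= 0.06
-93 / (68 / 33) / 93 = -0.49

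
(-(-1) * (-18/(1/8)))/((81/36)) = -64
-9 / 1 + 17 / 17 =-8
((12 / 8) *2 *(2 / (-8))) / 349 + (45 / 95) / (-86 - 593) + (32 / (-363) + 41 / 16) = 64630254895 / 26150223792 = 2.47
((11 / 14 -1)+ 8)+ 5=179 / 14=12.79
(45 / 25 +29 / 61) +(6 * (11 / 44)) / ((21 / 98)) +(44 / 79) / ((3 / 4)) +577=42432598 / 72285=587.02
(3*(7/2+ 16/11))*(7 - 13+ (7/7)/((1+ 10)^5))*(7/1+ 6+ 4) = -5371689495/3543122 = -1516.09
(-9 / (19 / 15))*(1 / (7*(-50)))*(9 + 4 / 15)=1251 / 6650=0.19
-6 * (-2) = 12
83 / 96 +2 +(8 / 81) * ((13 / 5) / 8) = 2.90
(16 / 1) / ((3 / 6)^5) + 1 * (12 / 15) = 2564 / 5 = 512.80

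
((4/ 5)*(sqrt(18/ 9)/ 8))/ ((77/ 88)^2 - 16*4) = -32*sqrt(2)/ 20235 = -0.00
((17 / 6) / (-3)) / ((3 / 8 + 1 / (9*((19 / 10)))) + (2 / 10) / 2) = -6460 / 3649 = -1.77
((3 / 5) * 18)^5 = 459165024 / 3125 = 146932.81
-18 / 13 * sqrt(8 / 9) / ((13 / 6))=-72 * sqrt(2) / 169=-0.60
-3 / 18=-0.17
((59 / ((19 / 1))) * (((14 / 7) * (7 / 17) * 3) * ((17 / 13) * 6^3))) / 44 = 133812 / 2717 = 49.25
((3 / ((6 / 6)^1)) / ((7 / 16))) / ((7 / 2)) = 96 / 49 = 1.96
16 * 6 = 96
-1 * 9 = -9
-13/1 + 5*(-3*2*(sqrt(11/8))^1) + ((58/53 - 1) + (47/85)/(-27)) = -48.10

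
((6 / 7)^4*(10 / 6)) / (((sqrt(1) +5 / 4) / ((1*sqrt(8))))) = 1.13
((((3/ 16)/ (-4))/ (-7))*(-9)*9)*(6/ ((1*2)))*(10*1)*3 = -10935/ 224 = -48.82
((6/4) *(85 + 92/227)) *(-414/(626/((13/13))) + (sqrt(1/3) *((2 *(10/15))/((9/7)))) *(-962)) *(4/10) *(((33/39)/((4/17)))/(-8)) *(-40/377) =-1877941142 *sqrt(3)/2310633-2251354149/1392883804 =-1409.32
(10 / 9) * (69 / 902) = 115 / 1353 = 0.08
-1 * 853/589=-853/589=-1.45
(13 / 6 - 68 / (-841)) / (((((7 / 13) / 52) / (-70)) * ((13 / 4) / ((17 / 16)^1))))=-12531805 / 2523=-4967.03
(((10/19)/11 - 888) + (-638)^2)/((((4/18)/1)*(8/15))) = 3426941.65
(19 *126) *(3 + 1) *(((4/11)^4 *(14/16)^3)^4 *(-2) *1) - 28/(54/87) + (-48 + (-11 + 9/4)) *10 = -506687969429984252093/827095137544298898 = -612.61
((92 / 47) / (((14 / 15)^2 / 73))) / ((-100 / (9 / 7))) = -135999 / 64484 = -2.11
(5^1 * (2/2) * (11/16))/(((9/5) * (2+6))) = 275/1152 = 0.24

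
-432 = -432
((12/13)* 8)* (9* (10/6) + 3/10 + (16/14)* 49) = 34224/65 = 526.52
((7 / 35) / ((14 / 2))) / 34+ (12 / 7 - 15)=-15809 / 1190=-13.28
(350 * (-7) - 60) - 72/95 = -238522/95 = -2510.76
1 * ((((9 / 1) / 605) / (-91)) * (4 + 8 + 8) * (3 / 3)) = -36 / 11011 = -0.00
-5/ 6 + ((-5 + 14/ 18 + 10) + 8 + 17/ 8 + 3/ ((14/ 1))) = 7703/ 504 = 15.28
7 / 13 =0.54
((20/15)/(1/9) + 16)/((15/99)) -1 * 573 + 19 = -1846/5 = -369.20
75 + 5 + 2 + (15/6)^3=781/8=97.62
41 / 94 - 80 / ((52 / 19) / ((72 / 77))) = -2530799 / 94094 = -26.90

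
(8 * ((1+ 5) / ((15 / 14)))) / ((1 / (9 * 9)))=18144 / 5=3628.80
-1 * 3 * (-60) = 180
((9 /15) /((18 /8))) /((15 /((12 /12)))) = 4 /225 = 0.02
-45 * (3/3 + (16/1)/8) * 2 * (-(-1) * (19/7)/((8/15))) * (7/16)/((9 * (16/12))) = -12825/256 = -50.10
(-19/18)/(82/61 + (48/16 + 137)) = -1159/155196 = -0.01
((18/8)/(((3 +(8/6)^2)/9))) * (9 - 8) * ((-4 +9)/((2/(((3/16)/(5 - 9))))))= -10935/22016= -0.50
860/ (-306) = -430/ 153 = -2.81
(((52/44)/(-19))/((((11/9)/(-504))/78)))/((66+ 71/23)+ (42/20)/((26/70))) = 392929056/14679115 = 26.77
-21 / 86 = -0.24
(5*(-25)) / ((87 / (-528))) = 22000 / 29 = 758.62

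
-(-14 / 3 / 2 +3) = -2 / 3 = -0.67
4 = 4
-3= -3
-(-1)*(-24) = -24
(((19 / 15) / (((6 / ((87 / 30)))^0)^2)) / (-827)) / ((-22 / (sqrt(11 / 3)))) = 19*sqrt(33) / 818730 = 0.00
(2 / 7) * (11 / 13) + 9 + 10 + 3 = 2024 / 91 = 22.24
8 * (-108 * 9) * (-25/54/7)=514.29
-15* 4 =-60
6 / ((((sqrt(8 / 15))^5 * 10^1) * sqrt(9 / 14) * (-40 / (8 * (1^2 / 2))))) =-9 * sqrt(105) / 256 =-0.36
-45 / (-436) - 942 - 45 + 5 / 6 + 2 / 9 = -3868441 / 3924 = -985.84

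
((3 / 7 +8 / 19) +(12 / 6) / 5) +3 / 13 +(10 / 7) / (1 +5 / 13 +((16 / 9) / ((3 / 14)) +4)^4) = 1010770203214449 / 682742584681885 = 1.48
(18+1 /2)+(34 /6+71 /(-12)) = 18.25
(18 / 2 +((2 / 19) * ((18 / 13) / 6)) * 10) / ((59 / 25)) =57075 / 14573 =3.92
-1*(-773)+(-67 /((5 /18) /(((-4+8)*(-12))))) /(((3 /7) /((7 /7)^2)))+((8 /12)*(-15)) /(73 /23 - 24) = 66551973 /2395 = 27787.88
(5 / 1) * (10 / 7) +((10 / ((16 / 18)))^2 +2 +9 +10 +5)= 17887 / 112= 159.71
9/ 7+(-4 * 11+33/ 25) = -7244/ 175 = -41.39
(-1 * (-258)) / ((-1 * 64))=-129 / 32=-4.03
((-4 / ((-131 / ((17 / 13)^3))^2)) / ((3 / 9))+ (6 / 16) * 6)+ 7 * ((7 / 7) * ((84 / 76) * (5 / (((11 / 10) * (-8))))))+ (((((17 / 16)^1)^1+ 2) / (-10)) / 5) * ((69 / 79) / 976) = -2295356952954158362821 / 1067863856056122611200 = -2.15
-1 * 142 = -142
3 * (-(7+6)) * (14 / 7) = -78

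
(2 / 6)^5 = 1 / 243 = 0.00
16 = 16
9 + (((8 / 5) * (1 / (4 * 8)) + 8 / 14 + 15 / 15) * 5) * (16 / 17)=1979 / 119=16.63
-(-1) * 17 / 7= 17 / 7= 2.43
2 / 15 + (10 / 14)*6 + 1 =569 / 105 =5.42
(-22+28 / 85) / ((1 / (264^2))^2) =-8947574710272 / 85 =-105265584826.73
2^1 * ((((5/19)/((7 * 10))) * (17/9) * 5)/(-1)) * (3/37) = -85/14763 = -0.01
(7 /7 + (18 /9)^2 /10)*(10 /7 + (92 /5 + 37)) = 1989 /25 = 79.56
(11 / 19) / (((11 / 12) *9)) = 4 / 57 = 0.07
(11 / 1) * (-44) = -484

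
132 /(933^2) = 44 /290163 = 0.00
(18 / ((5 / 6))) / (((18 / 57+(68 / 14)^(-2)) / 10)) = 4744224 / 7867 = 603.05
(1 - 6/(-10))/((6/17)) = 68/15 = 4.53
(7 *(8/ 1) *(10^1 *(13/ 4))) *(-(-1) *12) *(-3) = -65520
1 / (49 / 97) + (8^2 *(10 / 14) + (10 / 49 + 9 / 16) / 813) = 30400297 / 637392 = 47.69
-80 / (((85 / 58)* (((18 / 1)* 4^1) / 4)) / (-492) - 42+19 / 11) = 4185280 / 2109713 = 1.98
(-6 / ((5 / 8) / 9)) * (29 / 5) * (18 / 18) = -12528 / 25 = -501.12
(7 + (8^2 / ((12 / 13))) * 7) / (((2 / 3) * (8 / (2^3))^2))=1477 / 2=738.50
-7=-7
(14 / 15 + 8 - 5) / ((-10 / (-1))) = 59 / 150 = 0.39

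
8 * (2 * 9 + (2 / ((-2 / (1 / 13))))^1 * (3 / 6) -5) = 1348 / 13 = 103.69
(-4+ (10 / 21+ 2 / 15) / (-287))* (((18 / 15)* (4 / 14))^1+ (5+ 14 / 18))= -232524512 / 9492525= -24.50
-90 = -90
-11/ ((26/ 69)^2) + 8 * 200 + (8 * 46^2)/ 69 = 3585223/ 2028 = 1767.86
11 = 11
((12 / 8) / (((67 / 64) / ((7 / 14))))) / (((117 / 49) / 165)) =49.51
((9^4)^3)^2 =79766443076872509863361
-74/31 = -2.39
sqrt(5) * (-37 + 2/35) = -1293 * sqrt(5)/35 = -82.61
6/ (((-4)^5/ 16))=-3/ 32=-0.09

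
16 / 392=0.04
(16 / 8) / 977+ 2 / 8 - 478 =-1867039 / 3908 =-477.75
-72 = -72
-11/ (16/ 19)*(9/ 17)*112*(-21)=276507/ 17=16265.12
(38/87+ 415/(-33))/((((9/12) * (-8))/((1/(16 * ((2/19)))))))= 220723/183744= 1.20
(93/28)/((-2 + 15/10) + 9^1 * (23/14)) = 93/400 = 0.23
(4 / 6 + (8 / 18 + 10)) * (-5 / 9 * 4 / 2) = -1000 / 81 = -12.35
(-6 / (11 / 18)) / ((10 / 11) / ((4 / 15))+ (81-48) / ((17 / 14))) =-408 / 1271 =-0.32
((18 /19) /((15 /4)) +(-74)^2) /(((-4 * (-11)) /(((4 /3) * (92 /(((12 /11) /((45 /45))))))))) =11965612 /855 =13994.87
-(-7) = 7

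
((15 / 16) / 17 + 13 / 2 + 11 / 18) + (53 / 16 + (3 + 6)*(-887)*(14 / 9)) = -7593403 / 612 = -12407.52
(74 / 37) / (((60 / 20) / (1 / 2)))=1 / 3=0.33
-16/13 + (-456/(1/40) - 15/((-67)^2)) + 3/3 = -1064445342/58357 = -18240.23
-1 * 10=-10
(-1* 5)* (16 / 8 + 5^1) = -35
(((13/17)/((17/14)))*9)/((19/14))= 22932/5491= 4.18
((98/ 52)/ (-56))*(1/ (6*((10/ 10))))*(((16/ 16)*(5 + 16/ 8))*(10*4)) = -245/ 156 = -1.57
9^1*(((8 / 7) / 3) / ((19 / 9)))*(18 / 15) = 1296 / 665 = 1.95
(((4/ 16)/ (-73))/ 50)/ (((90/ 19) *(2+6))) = -0.00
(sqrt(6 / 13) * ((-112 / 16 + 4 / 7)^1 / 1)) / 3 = -15 * sqrt(78) / 91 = -1.46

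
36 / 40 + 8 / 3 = 107 / 30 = 3.57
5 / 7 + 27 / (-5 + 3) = -179 / 14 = -12.79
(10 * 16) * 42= 6720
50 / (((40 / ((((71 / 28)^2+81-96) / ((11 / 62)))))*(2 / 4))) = -1041445 / 8624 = -120.76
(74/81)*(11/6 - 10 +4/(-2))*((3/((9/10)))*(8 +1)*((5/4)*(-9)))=56425/18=3134.72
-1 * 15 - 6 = -21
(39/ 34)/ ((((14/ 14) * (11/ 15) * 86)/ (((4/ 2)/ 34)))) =585/ 546788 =0.00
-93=-93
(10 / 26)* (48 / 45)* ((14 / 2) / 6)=56 / 117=0.48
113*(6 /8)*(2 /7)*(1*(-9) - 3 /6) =-6441 /28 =-230.04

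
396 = 396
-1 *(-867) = 867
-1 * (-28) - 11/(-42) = 1187/42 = 28.26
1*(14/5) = 2.80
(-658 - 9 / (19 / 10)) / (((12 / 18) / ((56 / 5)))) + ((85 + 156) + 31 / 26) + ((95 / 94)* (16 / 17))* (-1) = -21497144887 / 1973530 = -10892.74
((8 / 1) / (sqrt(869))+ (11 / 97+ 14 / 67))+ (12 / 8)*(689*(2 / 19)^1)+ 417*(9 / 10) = 8*sqrt(869) / 869+ 598156573 / 1234810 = 484.68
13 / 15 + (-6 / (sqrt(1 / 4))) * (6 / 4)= -257 / 15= -17.13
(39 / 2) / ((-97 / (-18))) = 351 / 97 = 3.62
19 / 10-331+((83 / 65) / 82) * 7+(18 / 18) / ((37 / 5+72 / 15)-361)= -1529084509 / 4647760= -328.99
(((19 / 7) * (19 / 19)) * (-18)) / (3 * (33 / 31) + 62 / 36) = -190836 / 19201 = -9.94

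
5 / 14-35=-485 / 14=-34.64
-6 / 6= -1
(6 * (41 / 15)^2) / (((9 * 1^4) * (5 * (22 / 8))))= 13448 / 37125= 0.36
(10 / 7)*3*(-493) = -14790 / 7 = -2112.86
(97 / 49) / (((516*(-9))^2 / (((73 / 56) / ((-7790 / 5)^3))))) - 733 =-164049482156978592735145 / 223805569109111313408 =-733.00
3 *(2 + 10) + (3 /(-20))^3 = 287973 /8000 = 36.00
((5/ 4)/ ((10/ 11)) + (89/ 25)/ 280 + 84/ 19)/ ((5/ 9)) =3476547/ 332500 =10.46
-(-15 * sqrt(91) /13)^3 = 23625 * sqrt(91) /169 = 1333.54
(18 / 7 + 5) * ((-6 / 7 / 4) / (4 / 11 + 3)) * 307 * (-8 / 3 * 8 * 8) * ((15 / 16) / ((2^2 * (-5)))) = -2147772 / 1813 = -1184.65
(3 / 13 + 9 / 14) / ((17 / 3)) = 0.15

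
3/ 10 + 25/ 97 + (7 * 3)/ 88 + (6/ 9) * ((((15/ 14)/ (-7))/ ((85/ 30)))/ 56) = 198029809/ 248867080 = 0.80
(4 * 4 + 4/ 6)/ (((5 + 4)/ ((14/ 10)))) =70/ 27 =2.59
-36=-36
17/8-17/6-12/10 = -229/120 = -1.91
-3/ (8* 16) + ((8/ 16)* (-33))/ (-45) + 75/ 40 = 4259/ 1920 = 2.22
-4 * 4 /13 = -16 /13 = -1.23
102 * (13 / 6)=221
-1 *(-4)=4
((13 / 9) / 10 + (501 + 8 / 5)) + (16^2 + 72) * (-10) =-249953 / 90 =-2777.26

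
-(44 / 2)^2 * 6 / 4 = -726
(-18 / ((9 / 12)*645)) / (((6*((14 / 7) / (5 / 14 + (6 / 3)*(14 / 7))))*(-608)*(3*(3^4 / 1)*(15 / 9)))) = 61 / 1111773600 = 0.00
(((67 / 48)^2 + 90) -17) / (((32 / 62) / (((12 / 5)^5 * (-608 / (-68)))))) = 5492291886 / 53125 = 103384.32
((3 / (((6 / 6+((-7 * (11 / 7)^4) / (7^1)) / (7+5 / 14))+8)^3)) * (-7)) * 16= -14816079907873104 / 24057227580470839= -0.62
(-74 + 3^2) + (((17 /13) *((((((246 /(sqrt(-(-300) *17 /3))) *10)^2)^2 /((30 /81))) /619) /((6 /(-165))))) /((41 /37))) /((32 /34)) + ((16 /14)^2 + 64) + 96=-3005861021889 /1577212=-1905806.59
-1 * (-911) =911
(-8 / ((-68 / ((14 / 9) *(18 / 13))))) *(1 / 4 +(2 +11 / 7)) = 214 / 221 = 0.97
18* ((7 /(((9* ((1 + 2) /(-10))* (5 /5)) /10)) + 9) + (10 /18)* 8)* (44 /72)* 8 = -29656 /27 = -1098.37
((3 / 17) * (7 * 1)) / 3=7 / 17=0.41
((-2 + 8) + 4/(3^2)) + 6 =112/9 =12.44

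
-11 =-11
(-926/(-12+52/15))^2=48233025/4096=11775.64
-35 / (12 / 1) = -2.92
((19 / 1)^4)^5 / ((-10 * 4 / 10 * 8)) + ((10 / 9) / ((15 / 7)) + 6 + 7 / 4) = -1014929283353740871220594083 / 864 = -1174686670548311193542354.00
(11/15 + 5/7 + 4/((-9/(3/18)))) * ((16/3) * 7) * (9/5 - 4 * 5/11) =-1888/2025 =-0.93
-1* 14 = -14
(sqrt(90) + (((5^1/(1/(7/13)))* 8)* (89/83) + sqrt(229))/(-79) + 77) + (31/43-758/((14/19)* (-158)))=-sqrt(229)/79 + 3* sqrt(10) + 4307358865/51315082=93.23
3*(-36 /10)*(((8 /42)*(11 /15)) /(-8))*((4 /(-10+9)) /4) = -0.19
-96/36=-8/3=-2.67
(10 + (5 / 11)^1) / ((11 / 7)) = 805 / 121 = 6.65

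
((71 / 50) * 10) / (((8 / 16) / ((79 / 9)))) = 11218 / 45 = 249.29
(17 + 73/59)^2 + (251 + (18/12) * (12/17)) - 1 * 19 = 33473914/59177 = 565.66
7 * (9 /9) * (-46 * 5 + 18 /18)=-1603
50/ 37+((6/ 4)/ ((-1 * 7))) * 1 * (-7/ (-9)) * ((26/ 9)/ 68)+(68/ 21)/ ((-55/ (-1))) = 36697607/ 26153820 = 1.40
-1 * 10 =-10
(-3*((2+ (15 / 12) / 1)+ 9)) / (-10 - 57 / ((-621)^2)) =18896409 / 5141956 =3.67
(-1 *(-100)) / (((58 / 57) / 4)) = 11400 / 29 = 393.10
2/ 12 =1/ 6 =0.17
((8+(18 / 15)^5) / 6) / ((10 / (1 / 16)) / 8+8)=4097 / 65625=0.06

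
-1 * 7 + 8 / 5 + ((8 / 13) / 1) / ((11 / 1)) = -5.34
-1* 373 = -373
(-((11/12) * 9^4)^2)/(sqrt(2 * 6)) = -192913083 * sqrt(3)/32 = -10441726.91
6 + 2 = 8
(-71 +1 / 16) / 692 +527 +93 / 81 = 157856075 / 298944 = 528.05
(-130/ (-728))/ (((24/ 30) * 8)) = 25/ 896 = 0.03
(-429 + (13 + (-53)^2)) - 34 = 2359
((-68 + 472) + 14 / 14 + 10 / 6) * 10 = 12200 / 3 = 4066.67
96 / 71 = 1.35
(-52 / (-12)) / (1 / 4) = 52 / 3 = 17.33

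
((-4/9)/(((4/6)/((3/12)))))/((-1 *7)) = 1/42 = 0.02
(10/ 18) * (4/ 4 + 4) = 25/ 9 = 2.78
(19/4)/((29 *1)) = 19/116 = 0.16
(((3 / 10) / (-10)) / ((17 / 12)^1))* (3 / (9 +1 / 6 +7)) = -162 / 41225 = -0.00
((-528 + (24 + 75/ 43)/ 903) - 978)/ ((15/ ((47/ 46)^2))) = -104.81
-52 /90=-26 /45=-0.58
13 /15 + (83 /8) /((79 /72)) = 12232 /1185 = 10.32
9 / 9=1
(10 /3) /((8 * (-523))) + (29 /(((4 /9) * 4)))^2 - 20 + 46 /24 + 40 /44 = 366605265 /1472768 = 248.92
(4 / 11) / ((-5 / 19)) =-76 / 55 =-1.38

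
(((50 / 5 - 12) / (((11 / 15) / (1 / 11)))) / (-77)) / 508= 15 / 2366518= 0.00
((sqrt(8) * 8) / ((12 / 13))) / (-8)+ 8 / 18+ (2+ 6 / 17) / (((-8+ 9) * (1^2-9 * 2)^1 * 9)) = 124 / 289-13 * sqrt(2) / 6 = -2.64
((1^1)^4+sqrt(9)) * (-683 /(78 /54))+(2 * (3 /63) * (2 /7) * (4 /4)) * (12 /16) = -1204799 /637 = -1891.36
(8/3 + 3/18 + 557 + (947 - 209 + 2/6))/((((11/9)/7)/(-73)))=-11940537/22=-542751.68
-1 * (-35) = 35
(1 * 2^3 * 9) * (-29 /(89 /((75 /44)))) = -39150 /979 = -39.99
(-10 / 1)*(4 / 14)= -20 / 7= -2.86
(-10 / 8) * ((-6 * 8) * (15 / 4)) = 225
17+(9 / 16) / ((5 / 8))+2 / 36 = 17.96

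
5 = 5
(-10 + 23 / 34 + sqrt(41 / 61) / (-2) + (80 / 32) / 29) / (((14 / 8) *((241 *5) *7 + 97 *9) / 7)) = -4554 / 1147211-sqrt(2501) / 283894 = -0.00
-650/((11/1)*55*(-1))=130/121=1.07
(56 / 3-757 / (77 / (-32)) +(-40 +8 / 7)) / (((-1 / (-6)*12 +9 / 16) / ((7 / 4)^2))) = 476056 / 1353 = 351.85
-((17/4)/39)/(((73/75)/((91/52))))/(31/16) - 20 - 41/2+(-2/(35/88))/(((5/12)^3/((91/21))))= -87993283519/257416250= -341.83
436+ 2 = 438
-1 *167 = -167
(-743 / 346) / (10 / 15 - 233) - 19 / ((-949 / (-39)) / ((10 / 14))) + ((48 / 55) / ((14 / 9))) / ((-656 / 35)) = -392045319 / 677785801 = -0.58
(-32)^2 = 1024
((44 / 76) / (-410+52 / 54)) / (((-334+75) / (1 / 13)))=27 / 64228892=0.00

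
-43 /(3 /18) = -258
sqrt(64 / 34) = 4* sqrt(34) / 17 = 1.37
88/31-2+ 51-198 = -4531/31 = -146.16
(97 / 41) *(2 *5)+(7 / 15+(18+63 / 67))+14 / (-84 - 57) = 42.97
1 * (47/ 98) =47/ 98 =0.48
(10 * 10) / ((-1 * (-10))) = 10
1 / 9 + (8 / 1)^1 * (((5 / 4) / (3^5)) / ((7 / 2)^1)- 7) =-95047 / 1701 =-55.88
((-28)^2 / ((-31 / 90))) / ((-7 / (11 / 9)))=12320 / 31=397.42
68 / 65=1.05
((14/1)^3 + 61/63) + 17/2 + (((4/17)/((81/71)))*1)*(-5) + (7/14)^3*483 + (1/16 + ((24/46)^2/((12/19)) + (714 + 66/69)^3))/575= 137759680103276887/215790991920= 638394.03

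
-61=-61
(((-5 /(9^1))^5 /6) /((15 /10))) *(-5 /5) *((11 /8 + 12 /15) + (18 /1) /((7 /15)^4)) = 7637268125 /3402639576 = 2.24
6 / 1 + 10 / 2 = 11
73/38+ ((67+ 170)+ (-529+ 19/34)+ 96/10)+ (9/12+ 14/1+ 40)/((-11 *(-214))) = -4256346851/15206840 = -279.90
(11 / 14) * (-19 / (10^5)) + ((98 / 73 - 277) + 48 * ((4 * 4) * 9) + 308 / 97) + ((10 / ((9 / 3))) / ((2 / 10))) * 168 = 9439.52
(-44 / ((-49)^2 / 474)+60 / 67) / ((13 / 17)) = -21305964 / 2091271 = -10.19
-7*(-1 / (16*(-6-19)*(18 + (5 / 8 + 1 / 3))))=-3 / 3250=-0.00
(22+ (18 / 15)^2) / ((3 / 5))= 586 / 15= 39.07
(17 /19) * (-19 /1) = -17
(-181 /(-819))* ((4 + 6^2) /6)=3620 /2457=1.47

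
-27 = -27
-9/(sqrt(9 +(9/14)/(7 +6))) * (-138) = 138 * sqrt(33306)/61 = 412.87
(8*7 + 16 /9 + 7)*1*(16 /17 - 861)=-8524043 /153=-55712.70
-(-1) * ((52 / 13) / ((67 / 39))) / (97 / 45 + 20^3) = 7020 / 24126499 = 0.00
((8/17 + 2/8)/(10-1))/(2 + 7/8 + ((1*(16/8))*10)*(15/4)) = 0.00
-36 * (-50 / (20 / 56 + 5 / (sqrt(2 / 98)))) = 50.91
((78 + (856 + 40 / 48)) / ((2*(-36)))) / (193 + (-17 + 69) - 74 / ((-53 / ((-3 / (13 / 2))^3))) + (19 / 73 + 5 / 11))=-524453407907 / 9919593554544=-0.05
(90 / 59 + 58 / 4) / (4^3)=1891 / 7552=0.25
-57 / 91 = -0.63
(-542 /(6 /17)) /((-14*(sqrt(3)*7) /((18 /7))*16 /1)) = 4607*sqrt(3) /5488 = 1.45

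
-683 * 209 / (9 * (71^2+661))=-142747 / 51318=-2.78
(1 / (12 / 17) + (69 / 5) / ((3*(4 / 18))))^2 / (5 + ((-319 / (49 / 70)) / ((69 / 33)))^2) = 45645040609 / 4433175738000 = 0.01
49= 49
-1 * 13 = -13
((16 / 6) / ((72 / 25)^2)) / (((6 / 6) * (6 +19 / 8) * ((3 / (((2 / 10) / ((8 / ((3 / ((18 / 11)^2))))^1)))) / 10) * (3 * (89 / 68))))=1285625 / 1408436748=0.00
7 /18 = 0.39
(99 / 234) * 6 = 33 / 13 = 2.54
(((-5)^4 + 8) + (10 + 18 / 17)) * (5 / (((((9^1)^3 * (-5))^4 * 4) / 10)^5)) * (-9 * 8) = -10949 / 82869941131036595532291821564841812270602988466100989607250976562500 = -0.00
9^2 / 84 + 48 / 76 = 849 / 532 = 1.60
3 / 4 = 0.75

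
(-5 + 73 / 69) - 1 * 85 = -6137 / 69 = -88.94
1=1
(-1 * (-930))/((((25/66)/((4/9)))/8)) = 43648/5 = 8729.60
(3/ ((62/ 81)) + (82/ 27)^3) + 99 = 159782039/ 1220346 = 130.93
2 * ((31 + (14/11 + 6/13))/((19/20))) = 187240/2717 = 68.91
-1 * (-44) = 44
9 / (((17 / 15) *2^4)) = 135 / 272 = 0.50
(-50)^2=2500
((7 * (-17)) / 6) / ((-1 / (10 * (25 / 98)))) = 2125 / 42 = 50.60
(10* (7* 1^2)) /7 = 10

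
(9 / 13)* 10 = 90 / 13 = 6.92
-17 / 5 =-3.40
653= 653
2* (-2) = -4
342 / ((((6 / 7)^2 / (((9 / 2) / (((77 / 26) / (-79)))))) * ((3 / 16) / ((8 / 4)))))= -6556368 / 11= -596033.45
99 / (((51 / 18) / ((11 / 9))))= 726 / 17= 42.71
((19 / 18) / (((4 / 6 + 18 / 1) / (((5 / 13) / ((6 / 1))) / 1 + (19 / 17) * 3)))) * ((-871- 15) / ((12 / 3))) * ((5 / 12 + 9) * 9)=-4309529251 / 1188096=-3627.26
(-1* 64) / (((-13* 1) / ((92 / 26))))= 2944 / 169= 17.42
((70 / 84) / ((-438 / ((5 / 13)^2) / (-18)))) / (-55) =-25 / 271414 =-0.00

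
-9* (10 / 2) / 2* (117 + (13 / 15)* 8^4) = -165009 / 2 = -82504.50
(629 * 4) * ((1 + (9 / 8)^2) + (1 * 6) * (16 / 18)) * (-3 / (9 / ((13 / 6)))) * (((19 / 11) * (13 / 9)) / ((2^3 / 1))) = -2946770021 / 684288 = -4306.33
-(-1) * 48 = 48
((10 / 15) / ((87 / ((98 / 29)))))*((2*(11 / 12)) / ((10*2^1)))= 539 / 227070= 0.00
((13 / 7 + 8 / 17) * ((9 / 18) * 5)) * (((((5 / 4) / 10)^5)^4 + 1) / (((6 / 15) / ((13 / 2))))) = 6105397556013611712025 / 64563604257983430656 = 94.56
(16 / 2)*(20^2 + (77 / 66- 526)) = -2996 / 3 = -998.67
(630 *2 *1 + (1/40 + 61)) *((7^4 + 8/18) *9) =1142052533/40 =28551313.32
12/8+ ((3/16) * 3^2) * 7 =213/16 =13.31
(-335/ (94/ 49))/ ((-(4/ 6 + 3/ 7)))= 344715/ 2162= 159.44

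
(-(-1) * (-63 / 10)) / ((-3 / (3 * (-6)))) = -189 / 5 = -37.80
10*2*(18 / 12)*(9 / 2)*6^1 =810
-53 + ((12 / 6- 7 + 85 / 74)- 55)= -8277 / 74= -111.85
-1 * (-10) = 10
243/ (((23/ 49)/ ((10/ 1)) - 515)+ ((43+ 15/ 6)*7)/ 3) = -178605/ 300458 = -0.59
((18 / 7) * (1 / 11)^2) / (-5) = -18 / 4235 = -0.00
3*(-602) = -1806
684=684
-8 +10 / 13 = -94 / 13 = -7.23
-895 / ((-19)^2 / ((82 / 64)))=-36695 / 11552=-3.18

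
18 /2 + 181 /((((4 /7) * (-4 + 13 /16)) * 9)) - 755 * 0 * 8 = -937 /459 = -2.04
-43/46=-0.93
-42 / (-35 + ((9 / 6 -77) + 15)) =84 / 191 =0.44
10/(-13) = -10/13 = -0.77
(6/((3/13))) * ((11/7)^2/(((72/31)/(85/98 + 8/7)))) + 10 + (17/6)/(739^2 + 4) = 364137899687/5553513000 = 65.57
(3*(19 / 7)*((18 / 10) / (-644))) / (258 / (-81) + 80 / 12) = -13851 / 2118760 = -0.01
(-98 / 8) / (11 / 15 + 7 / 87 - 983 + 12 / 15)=7105 / 569204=0.01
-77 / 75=-1.03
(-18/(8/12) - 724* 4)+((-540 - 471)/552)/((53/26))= -14256929/4876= -2923.90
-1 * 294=-294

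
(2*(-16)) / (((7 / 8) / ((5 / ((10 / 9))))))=-1152 / 7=-164.57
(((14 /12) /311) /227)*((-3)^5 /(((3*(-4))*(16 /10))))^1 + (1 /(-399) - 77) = -138817045537 /1802764992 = -77.00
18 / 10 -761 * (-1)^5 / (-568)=1307 / 2840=0.46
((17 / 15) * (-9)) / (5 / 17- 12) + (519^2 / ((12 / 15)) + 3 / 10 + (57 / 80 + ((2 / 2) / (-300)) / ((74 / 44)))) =2974974191993 / 8835600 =336703.13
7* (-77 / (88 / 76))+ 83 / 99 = -92003 / 198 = -464.66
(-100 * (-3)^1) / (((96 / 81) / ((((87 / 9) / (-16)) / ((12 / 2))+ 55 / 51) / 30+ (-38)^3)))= -13889466.75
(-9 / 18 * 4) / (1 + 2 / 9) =-18 / 11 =-1.64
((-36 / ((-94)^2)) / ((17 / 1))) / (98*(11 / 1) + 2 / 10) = -5 / 22494247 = -0.00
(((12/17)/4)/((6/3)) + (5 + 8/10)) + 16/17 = 1161/170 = 6.83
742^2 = 550564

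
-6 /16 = -0.38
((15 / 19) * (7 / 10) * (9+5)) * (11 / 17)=1617 / 323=5.01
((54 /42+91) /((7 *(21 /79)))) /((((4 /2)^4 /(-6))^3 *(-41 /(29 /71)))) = 6659937 /255609088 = 0.03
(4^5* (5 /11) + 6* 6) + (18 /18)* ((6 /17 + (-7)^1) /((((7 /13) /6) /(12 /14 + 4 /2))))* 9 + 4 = -12820240 /9163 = -1399.13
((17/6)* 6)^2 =289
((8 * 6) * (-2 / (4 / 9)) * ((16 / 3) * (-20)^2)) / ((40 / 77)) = -887040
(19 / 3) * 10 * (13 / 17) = 2470 / 51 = 48.43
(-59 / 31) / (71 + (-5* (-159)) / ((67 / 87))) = -3953 / 2291582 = -0.00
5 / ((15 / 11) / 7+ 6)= 385 / 477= 0.81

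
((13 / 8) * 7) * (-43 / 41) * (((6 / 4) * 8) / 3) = -3913 / 82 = -47.72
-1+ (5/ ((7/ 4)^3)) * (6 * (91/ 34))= 11647/ 833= 13.98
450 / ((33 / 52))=7800 / 11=709.09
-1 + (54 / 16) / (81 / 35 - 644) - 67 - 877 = -169790985 / 179672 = -945.01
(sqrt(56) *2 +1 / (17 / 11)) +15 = 4 *sqrt(14) +266 / 17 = 30.61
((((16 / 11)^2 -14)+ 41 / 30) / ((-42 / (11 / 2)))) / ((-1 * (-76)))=38179 / 2106720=0.02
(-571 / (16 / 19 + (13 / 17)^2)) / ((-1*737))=3135361 / 5774395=0.54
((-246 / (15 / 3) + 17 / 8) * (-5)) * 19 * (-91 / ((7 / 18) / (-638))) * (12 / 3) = 2670609942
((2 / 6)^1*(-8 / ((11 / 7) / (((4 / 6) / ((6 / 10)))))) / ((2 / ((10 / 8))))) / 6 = -175 / 891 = -0.20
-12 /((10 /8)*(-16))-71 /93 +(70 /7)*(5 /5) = 4574 /465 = 9.84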